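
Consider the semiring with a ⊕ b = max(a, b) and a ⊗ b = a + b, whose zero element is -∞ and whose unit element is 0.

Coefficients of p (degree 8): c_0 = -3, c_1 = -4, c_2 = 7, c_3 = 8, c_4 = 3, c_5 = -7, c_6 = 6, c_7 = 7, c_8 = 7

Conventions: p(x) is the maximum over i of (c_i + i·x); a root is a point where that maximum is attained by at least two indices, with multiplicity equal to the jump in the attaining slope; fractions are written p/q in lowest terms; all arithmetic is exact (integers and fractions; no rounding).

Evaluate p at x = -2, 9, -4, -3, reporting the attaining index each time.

p(-2) = max(-3+0·(-2)=-3, -4+1·(-2)=-6, 7+2·(-2)=3, 8+3·(-2)=2, 3+4·(-2)=-5, -7+5·(-2)=-17, 6+6·(-2)=-6, 7+7·(-2)=-7, 7+8·(-2)=-9) = 3 (attained by i=2)
p(9) = max(-3+0·9=-3, -4+1·9=5, 7+2·9=25, 8+3·9=35, 3+4·9=39, -7+5·9=38, 6+6·9=60, 7+7·9=70, 7+8·9=79) = 79 (attained by i=8)
p(-4) = max(-3+0·(-4)=-3, -4+1·(-4)=-8, 7+2·(-4)=-1, 8+3·(-4)=-4, 3+4·(-4)=-13, -7+5·(-4)=-27, 6+6·(-4)=-18, 7+7·(-4)=-21, 7+8·(-4)=-25) = -1 (attained by i=2)
p(-3) = max(-3+0·(-3)=-3, -4+1·(-3)=-7, 7+2·(-3)=1, 8+3·(-3)=-1, 3+4·(-3)=-9, -7+5·(-3)=-22, 6+6·(-3)=-12, 7+7·(-3)=-14, 7+8·(-3)=-17) = 1 (attained by i=2)
Answer: p(-2) = 3; p(9) = 79; p(-4) = -1; p(-3) = 1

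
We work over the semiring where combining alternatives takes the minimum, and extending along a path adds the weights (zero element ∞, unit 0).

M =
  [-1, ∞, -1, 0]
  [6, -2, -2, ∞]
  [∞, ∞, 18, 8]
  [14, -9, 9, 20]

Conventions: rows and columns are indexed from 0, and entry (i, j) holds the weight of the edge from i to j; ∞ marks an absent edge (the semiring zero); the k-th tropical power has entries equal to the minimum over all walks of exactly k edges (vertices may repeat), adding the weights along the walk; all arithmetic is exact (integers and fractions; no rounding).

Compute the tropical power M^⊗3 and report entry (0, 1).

M^⊗2:
  [-2, -9, -2, -1]
  [4, -4, -4, 6]
  [22, -1, 17, 26]
  [-3, -11, -11, 14]
M^⊗3:
  [-3, -11, -11, -2]
  [2, -6, -6, 4]
  [5, -3, -3, 22]
  [-5, -13, -13, -3]
Key observation: the optimum is the walk 0->3->1->1, with weight 0 + (-9) + (-2) = -11.
Optimal value attained by: walk 0->3->1->1.
Answer: (M^⊗3)[0][1] = -11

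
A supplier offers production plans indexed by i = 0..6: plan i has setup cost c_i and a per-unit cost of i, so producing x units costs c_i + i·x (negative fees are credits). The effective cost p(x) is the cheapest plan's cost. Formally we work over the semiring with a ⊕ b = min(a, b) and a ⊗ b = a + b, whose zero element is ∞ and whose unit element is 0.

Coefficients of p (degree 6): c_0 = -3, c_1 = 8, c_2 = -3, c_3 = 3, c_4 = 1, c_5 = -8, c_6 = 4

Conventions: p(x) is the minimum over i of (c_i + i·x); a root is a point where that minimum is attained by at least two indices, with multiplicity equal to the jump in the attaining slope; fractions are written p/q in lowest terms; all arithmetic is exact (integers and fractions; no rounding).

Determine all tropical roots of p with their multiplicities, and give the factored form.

hull edge (i=0, c=-3) to (i=5, c=-8): slope -1, span 5
hull edge (i=5, c=-8) to (i=6, c=4): slope 12, span 1
Factored form: p(x) = 4 ⊗ (x ⊕ (-12)) ⊗ (x ⊕ 1) ⊗ (x ⊕ 1) ⊗ (x ⊕ 1) ⊗ (x ⊕ 1) ⊗ (x ⊕ 1)
Answer: roots = -12 (mult 1), 1 (mult 5)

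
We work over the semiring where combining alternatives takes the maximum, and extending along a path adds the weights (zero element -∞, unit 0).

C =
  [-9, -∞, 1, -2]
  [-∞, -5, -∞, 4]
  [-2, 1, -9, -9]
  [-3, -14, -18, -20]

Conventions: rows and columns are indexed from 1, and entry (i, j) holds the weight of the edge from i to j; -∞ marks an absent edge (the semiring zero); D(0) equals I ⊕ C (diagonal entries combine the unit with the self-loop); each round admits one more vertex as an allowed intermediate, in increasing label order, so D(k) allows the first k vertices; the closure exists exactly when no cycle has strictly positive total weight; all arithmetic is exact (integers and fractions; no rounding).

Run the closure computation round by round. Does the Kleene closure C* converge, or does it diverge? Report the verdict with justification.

D(0):
  [0, -∞, 1, -2]
  [-∞, 0, -∞, 4]
  [-2, 1, 0, -9]
  [-3, -14, -18, 0]
D(1):
  [0, -∞, 1, -2]
  [-∞, 0, -∞, 4]
  [-2, 1, 0, -4]
  [-3, -14, -2, 0]
D(2):
  [0, -∞, 1, -2]
  [-∞, 0, -∞, 4]
  [-2, 1, 0, 5]
  [-3, -14, -2, 0]
Detection: at round 3, diagonal entry (4, 4) turns strictly positive.
Key observation: the cycle 4->1->3->2->4 has total weight (-3) + 1 + 1 + 4, which is strictly positive.
Answer: DIVERGES — positive cycle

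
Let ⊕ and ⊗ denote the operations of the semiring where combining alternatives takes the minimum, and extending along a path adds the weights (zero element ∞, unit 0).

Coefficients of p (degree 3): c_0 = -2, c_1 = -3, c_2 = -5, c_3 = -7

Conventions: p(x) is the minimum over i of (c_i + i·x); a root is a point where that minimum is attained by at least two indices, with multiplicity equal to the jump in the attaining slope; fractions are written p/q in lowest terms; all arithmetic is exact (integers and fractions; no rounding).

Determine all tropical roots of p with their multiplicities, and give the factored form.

hull edge (i=0, c=-2) to (i=3, c=-7): slope -5/3, span 3
Factored form: p(x) = -7 ⊗ (x ⊕ 5/3) ⊗ (x ⊕ 5/3) ⊗ (x ⊕ 5/3)
Answer: roots = 5/3 (mult 3)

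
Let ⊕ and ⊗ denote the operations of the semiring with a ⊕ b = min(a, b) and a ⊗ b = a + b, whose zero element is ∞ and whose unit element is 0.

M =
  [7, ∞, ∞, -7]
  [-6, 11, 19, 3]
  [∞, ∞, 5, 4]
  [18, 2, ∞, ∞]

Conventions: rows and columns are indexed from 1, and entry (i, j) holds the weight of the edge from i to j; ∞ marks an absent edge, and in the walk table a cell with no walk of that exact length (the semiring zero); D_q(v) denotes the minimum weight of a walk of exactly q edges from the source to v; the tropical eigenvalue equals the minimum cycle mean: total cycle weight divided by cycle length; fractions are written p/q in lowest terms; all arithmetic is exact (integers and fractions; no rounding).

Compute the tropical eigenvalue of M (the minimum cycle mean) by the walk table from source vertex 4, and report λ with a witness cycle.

q=0: [∞, ∞, ∞, 0]
q=1: [18, 2, ∞, ∞]
q=2: [-4, 13, 21, 5]
q=3: [3, 7, 26, -11]
q=4: [1, -9, 26, -4]
Optimal cycle mean attained by: cycle 1->4->2->1, total (-7) + 2 + (-6), length 3.
Answer: λ = -11/3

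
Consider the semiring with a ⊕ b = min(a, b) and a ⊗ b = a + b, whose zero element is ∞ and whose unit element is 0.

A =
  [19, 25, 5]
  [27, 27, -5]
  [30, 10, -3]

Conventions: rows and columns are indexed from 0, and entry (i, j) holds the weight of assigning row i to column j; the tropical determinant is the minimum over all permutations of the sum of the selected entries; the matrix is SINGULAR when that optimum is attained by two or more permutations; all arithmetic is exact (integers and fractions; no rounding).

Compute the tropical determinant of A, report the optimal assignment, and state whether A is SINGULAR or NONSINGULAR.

σ = (0, 1, 2): 19 + 27 + (-3) = 43
σ = (0, 2, 1): 19 + (-5) + 10 = 24
σ = (1, 0, 2): 25 + 27 + (-3) = 49
σ = (1, 2, 0): 25 + (-5) + 30 = 50
σ = (2, 0, 1): 5 + 27 + 10 = 42
σ = (2, 1, 0): 5 + 27 + 30 = 62
Optimal value attained by: σ = (0, 2, 1).
Answer: det⊕(A) = 24; verdict: NONSINGULAR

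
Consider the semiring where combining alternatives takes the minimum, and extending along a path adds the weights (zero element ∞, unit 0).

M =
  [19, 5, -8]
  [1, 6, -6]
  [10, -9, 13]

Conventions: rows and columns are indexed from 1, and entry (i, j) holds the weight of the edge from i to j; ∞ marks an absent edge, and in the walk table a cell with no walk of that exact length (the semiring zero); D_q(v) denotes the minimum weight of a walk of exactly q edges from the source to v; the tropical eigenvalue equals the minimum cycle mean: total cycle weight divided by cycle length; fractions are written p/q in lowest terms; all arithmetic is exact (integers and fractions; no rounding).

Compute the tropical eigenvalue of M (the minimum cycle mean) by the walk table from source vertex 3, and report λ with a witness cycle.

q=0: [∞, ∞, 0]
q=1: [10, -9, 13]
q=2: [-8, -3, -15]
q=3: [-5, -24, -16]
Optimal cycle mean attained by: cycle 2->3->2, total (-6) + (-9), length 2.
Answer: λ = -15/2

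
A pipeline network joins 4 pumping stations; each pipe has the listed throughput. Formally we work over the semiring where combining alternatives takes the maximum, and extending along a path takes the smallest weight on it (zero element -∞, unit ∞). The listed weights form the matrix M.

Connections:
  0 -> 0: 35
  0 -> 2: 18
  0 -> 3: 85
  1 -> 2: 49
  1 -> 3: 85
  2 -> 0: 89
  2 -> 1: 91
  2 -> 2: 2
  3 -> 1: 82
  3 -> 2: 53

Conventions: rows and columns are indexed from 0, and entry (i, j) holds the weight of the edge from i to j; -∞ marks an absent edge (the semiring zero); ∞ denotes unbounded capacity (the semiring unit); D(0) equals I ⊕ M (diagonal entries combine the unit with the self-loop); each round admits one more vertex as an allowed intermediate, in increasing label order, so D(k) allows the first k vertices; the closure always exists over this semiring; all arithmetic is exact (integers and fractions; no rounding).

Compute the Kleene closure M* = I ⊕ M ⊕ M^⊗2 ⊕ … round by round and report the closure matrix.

D(0):
  [∞, -∞, 18, 85]
  [-∞, ∞, 49, 85]
  [89, 91, ∞, -∞]
  [-∞, 82, 53, ∞]
D(1):
  [∞, -∞, 18, 85]
  [-∞, ∞, 49, 85]
  [89, 91, ∞, 85]
  [-∞, 82, 53, ∞]
D(2):
  [∞, -∞, 18, 85]
  [-∞, ∞, 49, 85]
  [89, 91, ∞, 85]
  [-∞, 82, 53, ∞]
D(3):
  [∞, 18, 18, 85]
  [49, ∞, 49, 85]
  [89, 91, ∞, 85]
  [53, 82, 53, ∞]
D(4):
  [∞, 82, 53, 85]
  [53, ∞, 53, 85]
  [89, 91, ∞, 85]
  [53, 82, 53, ∞]
Answer: M* = [[∞, 82, 53, 85], [53, ∞, 53, 85], [89, 91, ∞, 85], [53, 82, 53, ∞]]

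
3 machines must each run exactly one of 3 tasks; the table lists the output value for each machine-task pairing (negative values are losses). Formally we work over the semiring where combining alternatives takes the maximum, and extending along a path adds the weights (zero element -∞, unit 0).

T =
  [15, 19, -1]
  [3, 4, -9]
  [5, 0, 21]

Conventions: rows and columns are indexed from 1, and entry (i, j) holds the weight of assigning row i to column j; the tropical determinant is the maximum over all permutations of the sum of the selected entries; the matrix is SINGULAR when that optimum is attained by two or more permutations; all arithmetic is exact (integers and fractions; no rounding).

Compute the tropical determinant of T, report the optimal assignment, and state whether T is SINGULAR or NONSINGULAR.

σ = (1, 2, 3): 15 + 4 + 21 = 40
σ = (1, 3, 2): 15 + (-9) + 0 = 6
σ = (2, 1, 3): 19 + 3 + 21 = 43
σ = (2, 3, 1): 19 + (-9) + 5 = 15
σ = (3, 1, 2): (-1) + 3 + 0 = 2
σ = (3, 2, 1): (-1) + 4 + 5 = 8
Optimal value attained by: σ = (2, 1, 3).
Answer: det⊕(T) = 43; verdict: NONSINGULAR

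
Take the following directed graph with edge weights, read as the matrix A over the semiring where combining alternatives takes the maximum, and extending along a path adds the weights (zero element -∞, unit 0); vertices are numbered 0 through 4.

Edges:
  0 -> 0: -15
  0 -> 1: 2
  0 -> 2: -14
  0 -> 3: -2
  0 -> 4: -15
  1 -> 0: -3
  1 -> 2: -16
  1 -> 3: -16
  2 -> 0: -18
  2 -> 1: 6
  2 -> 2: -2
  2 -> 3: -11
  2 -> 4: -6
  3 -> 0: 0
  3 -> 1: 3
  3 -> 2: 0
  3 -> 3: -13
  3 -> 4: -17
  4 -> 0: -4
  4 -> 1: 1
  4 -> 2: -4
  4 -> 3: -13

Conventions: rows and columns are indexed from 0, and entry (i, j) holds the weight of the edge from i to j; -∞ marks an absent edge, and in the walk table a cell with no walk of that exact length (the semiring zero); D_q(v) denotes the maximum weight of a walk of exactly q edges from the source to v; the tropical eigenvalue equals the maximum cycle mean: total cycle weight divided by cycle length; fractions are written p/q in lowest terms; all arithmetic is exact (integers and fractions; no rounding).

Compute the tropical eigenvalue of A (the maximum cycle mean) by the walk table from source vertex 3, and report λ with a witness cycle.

q=0: [-∞, -∞, -∞, 0, -∞]
q=1: [0, 3, 0, -13, -17]
q=2: [0, 6, -2, -2, -6]
q=3: [3, 4, -2, -2, -8]
q=4: [1, 5, -2, 1, -8]
q=5: [2, 4, 1, -1, -8]
Optimal cycle mean attained by: cycle 0->3->2->1->0, total (-2) + 0 + 6 + (-3), length 4.
Answer: λ = 1/4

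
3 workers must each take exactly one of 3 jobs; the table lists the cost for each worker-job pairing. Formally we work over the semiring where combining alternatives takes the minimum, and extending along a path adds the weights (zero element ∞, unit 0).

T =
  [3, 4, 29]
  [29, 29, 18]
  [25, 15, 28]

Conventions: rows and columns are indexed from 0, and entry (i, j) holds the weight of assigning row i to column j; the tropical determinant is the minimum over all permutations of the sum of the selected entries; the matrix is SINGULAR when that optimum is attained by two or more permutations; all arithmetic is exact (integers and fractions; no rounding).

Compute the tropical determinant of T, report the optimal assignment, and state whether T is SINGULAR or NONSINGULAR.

σ = (0, 1, 2): 3 + 29 + 28 = 60
σ = (0, 2, 1): 3 + 18 + 15 = 36
σ = (1, 0, 2): 4 + 29 + 28 = 61
σ = (1, 2, 0): 4 + 18 + 25 = 47
σ = (2, 0, 1): 29 + 29 + 15 = 73
σ = (2, 1, 0): 29 + 29 + 25 = 83
Optimal value attained by: σ = (0, 2, 1).
Answer: det⊕(T) = 36; verdict: NONSINGULAR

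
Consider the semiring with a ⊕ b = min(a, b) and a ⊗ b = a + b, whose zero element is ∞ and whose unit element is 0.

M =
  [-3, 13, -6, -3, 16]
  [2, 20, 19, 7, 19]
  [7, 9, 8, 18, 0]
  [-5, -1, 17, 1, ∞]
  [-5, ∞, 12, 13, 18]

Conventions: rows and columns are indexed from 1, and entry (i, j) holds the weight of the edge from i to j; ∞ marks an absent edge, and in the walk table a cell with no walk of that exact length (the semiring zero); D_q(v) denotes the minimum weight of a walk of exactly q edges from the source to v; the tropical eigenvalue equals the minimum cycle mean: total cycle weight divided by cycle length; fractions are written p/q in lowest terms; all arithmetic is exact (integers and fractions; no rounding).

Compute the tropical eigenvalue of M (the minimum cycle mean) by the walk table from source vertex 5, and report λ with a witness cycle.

q=0: [∞, ∞, ∞, ∞, 0]
q=1: [-5, ∞, 12, 13, 18]
q=2: [-8, 8, -11, -8, 11]
q=3: [-13, -9, -14, -11, -11]
q=4: [-16, -12, -19, -16, -14]
q=5: [-21, -17, -22, -19, -19]
Optimal cycle mean attained by: cycle 1->4->1, total (-3) + (-5), length 2.
Answer: λ = -4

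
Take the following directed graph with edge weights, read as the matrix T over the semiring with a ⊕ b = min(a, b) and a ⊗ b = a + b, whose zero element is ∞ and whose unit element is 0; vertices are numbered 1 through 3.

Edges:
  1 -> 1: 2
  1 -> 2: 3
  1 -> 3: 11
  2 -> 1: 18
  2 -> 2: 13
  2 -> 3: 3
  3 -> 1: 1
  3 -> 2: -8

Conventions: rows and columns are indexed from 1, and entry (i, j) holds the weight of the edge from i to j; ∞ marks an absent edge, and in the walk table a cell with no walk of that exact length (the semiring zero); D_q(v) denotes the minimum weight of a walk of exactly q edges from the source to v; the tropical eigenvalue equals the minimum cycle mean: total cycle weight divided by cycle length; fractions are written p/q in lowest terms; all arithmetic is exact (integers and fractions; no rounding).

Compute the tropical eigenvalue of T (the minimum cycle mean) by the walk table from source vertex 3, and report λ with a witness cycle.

q=0: [∞, ∞, 0]
q=1: [1, -8, ∞]
q=2: [3, 4, -5]
q=3: [-4, -13, 7]
Optimal cycle mean attained by: cycle 2->3->2, total 3 + (-8), length 2.
Answer: λ = -5/2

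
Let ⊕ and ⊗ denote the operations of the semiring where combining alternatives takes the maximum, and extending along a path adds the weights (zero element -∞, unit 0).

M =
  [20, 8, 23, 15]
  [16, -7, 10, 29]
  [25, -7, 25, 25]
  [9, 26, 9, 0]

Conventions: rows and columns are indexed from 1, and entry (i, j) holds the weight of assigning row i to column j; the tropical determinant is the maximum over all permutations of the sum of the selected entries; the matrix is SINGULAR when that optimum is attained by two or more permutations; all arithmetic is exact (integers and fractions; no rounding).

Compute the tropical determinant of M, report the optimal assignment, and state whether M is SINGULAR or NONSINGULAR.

σ = (1, 2, 3, 4): 20 + (-7) + 25 + 0 = 38
σ = (1, 2, 4, 3): 20 + (-7) + 25 + 9 = 47
σ = (1, 3, 2, 4): 20 + 10 + (-7) + 0 = 23
σ = (1, 3, 4, 2): 20 + 10 + 25 + 26 = 81
σ = (1, 4, 2, 3): 20 + 29 + (-7) + 9 = 51
σ = (1, 4, 3, 2): 20 + 29 + 25 + 26 = 100
σ = (2, 1, 3, 4): 8 + 16 + 25 + 0 = 49
σ = (2, 1, 4, 3): 8 + 16 + 25 + 9 = 58
σ = (2, 3, 1, 4): 8 + 10 + 25 + 0 = 43
σ = (2, 3, 4, 1): 8 + 10 + 25 + 9 = 52
σ = (2, 4, 1, 3): 8 + 29 + 25 + 9 = 71
σ = (2, 4, 3, 1): 8 + 29 + 25 + 9 = 71
σ = (3, 1, 2, 4): 23 + 16 + (-7) + 0 = 32
σ = (3, 1, 4, 2): 23 + 16 + 25 + 26 = 90
σ = (3, 2, 1, 4): 23 + (-7) + 25 + 0 = 41
σ = (3, 2, 4, 1): 23 + (-7) + 25 + 9 = 50
σ = (3, 4, 1, 2): 23 + 29 + 25 + 26 = 103
σ = (3, 4, 2, 1): 23 + 29 + (-7) + 9 = 54
σ = (4, 1, 2, 3): 15 + 16 + (-7) + 9 = 33
σ = (4, 1, 3, 2): 15 + 16 + 25 + 26 = 82
σ = (4, 2, 1, 3): 15 + (-7) + 25 + 9 = 42
σ = (4, 2, 3, 1): 15 + (-7) + 25 + 9 = 42
σ = (4, 3, 1, 2): 15 + 10 + 25 + 26 = 76
σ = (4, 3, 2, 1): 15 + 10 + (-7) + 9 = 27
Optimal value attained by: σ = (3, 4, 1, 2).
Answer: det⊕(M) = 103; verdict: NONSINGULAR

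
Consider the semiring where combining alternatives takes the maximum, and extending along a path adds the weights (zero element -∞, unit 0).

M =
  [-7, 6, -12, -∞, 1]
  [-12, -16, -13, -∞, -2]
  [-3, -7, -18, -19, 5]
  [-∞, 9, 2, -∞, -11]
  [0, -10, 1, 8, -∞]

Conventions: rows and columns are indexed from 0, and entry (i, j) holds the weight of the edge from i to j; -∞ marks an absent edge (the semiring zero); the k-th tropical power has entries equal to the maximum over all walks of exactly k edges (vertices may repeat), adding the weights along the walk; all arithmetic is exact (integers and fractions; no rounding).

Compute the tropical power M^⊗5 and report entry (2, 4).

M^⊗2:
  [1, -1, 2, 9, 4]
  [-2, -6, -1, 6, -8]
  [5, 3, 6, 13, -2]
  [-1, -5, -4, -3, 7]
  [-2, 17, 10, -18, 6]
M^⊗3:
  [4, 18, 11, 12, 7]
  [-4, 15, 8, 0, 4]
  [3, 22, 15, 6, 11]
  [7, 6, 8, 15, 1]
  [7, 4, 7, 14, 15]
M^⊗4:
  [8, 21, 14, 15, 16]
  [5, 9, 5, 12, 13]
  [12, 15, 12, 19, 20]
  [5, 24, 17, 9, 13]
  [15, 23, 16, 23, 12]
M^⊗5:
  [16, 24, 17, 24, 19]
  [13, 21, 14, 21, 10]
  [20, 28, 21, 28, 17]
  [14, 18, 14, 21, 22]
  [13, 32, 25, 20, 21]
Key observation: the optimum is the walk 2->4->2->4->2->4, with weight 5 + 1 + 5 + 1 + 5 = 17.
Optimal value attained by: walk 2->4->2->4->2->4.
Answer: (M^⊗5)[2][4] = 17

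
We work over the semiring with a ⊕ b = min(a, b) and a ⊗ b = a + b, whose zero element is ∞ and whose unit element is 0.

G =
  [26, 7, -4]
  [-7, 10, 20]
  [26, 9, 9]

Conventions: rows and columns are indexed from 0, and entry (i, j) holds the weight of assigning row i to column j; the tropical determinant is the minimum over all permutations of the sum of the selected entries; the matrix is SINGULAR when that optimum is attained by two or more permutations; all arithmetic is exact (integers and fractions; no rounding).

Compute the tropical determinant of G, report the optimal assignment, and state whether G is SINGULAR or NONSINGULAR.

σ = (0, 1, 2): 26 + 10 + 9 = 45
σ = (0, 2, 1): 26 + 20 + 9 = 55
σ = (1, 0, 2): 7 + (-7) + 9 = 9
σ = (1, 2, 0): 7 + 20 + 26 = 53
σ = (2, 0, 1): (-4) + (-7) + 9 = -2
σ = (2, 1, 0): (-4) + 10 + 26 = 32
Optimal value attained by: σ = (2, 0, 1).
Answer: det⊕(G) = -2; verdict: NONSINGULAR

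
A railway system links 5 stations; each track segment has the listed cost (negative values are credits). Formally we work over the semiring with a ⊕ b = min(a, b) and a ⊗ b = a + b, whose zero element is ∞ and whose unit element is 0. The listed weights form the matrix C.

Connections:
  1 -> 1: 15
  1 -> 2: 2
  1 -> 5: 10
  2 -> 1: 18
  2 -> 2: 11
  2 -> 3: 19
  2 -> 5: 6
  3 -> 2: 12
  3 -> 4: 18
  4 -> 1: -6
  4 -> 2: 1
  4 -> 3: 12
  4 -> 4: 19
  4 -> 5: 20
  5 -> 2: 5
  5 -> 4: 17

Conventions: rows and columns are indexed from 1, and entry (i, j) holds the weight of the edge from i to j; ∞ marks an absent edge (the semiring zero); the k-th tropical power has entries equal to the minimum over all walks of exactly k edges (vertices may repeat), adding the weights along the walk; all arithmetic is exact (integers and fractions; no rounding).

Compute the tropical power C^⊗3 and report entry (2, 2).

C^⊗2:
  [20, 13, 21, 27, 8]
  [29, 11, 30, 23, 17]
  [12, 19, 30, 37, 18]
  [9, -4, 20, 30, 4]
  [11, 16, 24, 36, 11]
C^⊗3:
  [21, 13, 32, 25, 19]
  [17, 22, 30, 34, 17]
  [27, 14, 38, 35, 22]
  [14, 7, 15, 21, 2]
  [26, 13, 35, 28, 21]
Key observation: the optimum is the walk 2->2->5->2, with weight 11 + 6 + 5 = 22.
Optimal value attained by: walk 2->2->5->2.
Answer: (C^⊗3)[2][2] = 22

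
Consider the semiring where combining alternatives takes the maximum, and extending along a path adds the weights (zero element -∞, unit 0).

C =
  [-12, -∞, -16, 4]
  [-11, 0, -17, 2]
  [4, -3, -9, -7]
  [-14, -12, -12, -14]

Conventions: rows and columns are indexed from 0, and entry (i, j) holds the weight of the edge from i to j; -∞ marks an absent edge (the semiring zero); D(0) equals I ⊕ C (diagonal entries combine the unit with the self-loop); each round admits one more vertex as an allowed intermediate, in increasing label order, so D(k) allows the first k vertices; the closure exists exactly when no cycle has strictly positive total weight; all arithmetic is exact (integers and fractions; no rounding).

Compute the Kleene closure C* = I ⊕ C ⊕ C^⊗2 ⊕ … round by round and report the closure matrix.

D(0):
  [0, -∞, -16, 4]
  [-11, 0, -17, 2]
  [4, -3, 0, -7]
  [-14, -12, -12, 0]
D(1):
  [0, -∞, -16, 4]
  [-11, 0, -17, 2]
  [4, -3, 0, 8]
  [-14, -12, -12, 0]
D(2):
  [0, -∞, -16, 4]
  [-11, 0, -17, 2]
  [4, -3, 0, 8]
  [-14, -12, -12, 0]
D(3):
  [0, -19, -16, 4]
  [-11, 0, -17, 2]
  [4, -3, 0, 8]
  [-8, -12, -12, 0]
D(4):
  [0, -8, -8, 4]
  [-6, 0, -10, 2]
  [4, -3, 0, 8]
  [-8, -12, -12, 0]
Answer: C* = [[0, -8, -8, 4], [-6, 0, -10, 2], [4, -3, 0, 8], [-8, -12, -12, 0]]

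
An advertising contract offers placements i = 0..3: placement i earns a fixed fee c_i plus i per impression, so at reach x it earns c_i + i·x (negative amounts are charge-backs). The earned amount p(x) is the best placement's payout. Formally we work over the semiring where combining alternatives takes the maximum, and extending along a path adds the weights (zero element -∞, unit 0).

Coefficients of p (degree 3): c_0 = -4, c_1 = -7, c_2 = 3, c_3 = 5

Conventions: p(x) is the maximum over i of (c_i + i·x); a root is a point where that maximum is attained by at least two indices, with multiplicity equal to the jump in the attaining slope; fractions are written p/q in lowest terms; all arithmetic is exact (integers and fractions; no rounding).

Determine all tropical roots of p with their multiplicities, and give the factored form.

hull edge (i=0, c=-4) to (i=2, c=3): slope 7/2, span 2
hull edge (i=2, c=3) to (i=3, c=5): slope 2, span 1
Factored form: p(x) = 5 ⊗ (x ⊕ (-7/2)) ⊗ (x ⊕ (-7/2)) ⊗ (x ⊕ (-2))
Answer: roots = -7/2 (mult 2), -2 (mult 1)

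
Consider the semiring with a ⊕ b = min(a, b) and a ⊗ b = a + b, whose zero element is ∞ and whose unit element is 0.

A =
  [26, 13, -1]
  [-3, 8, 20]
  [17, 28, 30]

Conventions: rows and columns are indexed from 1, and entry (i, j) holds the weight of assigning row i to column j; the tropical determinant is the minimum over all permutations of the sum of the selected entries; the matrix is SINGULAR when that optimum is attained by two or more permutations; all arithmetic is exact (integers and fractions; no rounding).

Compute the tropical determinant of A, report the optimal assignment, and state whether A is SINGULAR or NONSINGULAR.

σ = (1, 2, 3): 26 + 8 + 30 = 64
σ = (1, 3, 2): 26 + 20 + 28 = 74
σ = (2, 1, 3): 13 + (-3) + 30 = 40
σ = (2, 3, 1): 13 + 20 + 17 = 50
σ = (3, 1, 2): (-1) + (-3) + 28 = 24
σ = (3, 2, 1): (-1) + 8 + 17 = 24
Optimal value attained by: σ = (3, 1, 2).
Answer: det⊕(A) = 24; verdict: SINGULAR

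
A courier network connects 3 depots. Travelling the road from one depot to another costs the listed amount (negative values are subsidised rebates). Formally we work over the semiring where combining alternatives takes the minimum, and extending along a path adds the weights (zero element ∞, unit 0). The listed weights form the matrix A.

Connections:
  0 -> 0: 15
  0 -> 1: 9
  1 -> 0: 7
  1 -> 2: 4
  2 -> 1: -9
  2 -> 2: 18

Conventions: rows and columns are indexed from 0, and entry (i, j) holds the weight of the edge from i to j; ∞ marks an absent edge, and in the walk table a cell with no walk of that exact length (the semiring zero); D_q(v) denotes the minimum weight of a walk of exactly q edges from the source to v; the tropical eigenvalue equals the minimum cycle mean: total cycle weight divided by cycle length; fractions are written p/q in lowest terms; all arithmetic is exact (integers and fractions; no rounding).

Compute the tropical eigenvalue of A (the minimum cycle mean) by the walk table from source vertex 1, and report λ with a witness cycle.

q=0: [∞, 0, ∞]
q=1: [7, ∞, 4]
q=2: [22, -5, 22]
q=3: [2, 13, -1]
Optimal cycle mean attained by: cycle 1->2->1, total 4 + (-9), length 2.
Answer: λ = -5/2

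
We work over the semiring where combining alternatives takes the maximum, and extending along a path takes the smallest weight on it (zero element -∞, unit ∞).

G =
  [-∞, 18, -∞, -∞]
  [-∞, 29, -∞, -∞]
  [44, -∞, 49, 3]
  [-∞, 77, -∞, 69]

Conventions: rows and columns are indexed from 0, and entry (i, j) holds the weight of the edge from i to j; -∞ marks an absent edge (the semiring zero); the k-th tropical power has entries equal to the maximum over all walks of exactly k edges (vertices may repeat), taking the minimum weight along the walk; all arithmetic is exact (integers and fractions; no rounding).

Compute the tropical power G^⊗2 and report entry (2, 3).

G^⊗2:
  [-∞, 18, -∞, -∞]
  [-∞, 29, -∞, -∞]
  [44, 18, 49, 3]
  [-∞, 69, -∞, 69]
Key observation: the optimum is the walk 2->2->3, with weight 49 min 3 = 3.
Optimal value attained by: walk 2->2->3.
Answer: (G^⊗2)[2][3] = 3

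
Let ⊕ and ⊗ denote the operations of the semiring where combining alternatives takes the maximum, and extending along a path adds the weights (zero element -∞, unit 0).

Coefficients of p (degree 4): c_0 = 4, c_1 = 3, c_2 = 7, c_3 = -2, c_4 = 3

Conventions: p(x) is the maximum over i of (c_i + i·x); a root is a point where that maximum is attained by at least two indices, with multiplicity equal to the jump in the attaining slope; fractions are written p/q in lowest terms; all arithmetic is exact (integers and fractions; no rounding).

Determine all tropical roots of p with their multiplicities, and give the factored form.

hull edge (i=0, c=4) to (i=2, c=7): slope 3/2, span 2
hull edge (i=2, c=7) to (i=4, c=3): slope -2, span 2
Factored form: p(x) = 3 ⊗ (x ⊕ (-3/2)) ⊗ (x ⊕ (-3/2)) ⊗ (x ⊕ 2) ⊗ (x ⊕ 2)
Answer: roots = -3/2 (mult 2), 2 (mult 2)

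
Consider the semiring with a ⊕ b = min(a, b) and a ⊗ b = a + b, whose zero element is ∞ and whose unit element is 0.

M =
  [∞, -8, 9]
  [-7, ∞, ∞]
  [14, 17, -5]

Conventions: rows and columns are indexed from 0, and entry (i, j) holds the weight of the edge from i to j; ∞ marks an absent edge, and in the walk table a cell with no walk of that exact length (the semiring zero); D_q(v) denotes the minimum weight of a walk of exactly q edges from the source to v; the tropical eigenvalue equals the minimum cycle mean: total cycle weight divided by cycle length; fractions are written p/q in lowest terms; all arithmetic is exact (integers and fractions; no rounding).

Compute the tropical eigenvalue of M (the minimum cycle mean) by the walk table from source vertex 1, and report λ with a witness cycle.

q=0: [∞, 0, ∞]
q=1: [-7, ∞, ∞]
q=2: [∞, -15, 2]
q=3: [-22, 19, -3]
Optimal cycle mean attained by: cycle 0->1->0, total (-8) + (-7), length 2.
Answer: λ = -15/2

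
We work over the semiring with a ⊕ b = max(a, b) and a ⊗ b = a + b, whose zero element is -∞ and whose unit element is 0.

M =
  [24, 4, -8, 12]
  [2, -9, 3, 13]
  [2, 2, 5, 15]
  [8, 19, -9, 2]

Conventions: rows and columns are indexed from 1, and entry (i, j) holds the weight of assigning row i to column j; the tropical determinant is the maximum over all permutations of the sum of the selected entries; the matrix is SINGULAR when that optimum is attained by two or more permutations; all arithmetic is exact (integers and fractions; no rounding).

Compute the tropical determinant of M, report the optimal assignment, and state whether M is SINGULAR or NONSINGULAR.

σ = (1, 2, 3, 4): 24 + (-9) + 5 + 2 = 22
σ = (1, 2, 4, 3): 24 + (-9) + 15 + (-9) = 21
σ = (1, 3, 2, 4): 24 + 3 + 2 + 2 = 31
σ = (1, 3, 4, 2): 24 + 3 + 15 + 19 = 61
σ = (1, 4, 2, 3): 24 + 13 + 2 + (-9) = 30
σ = (1, 4, 3, 2): 24 + 13 + 5 + 19 = 61
σ = (2, 1, 3, 4): 4 + 2 + 5 + 2 = 13
σ = (2, 1, 4, 3): 4 + 2 + 15 + (-9) = 12
σ = (2, 3, 1, 4): 4 + 3 + 2 + 2 = 11
σ = (2, 3, 4, 1): 4 + 3 + 15 + 8 = 30
σ = (2, 4, 1, 3): 4 + 13 + 2 + (-9) = 10
σ = (2, 4, 3, 1): 4 + 13 + 5 + 8 = 30
σ = (3, 1, 2, 4): (-8) + 2 + 2 + 2 = -2
σ = (3, 1, 4, 2): (-8) + 2 + 15 + 19 = 28
σ = (3, 2, 1, 4): (-8) + (-9) + 2 + 2 = -13
σ = (3, 2, 4, 1): (-8) + (-9) + 15 + 8 = 6
σ = (3, 4, 1, 2): (-8) + 13 + 2 + 19 = 26
σ = (3, 4, 2, 1): (-8) + 13 + 2 + 8 = 15
σ = (4, 1, 2, 3): 12 + 2 + 2 + (-9) = 7
σ = (4, 1, 3, 2): 12 + 2 + 5 + 19 = 38
σ = (4, 2, 1, 3): 12 + (-9) + 2 + (-9) = -4
σ = (4, 2, 3, 1): 12 + (-9) + 5 + 8 = 16
σ = (4, 3, 1, 2): 12 + 3 + 2 + 19 = 36
σ = (4, 3, 2, 1): 12 + 3 + 2 + 8 = 25
Optimal value attained by: σ = (1, 3, 4, 2).
Answer: det⊕(M) = 61; verdict: SINGULAR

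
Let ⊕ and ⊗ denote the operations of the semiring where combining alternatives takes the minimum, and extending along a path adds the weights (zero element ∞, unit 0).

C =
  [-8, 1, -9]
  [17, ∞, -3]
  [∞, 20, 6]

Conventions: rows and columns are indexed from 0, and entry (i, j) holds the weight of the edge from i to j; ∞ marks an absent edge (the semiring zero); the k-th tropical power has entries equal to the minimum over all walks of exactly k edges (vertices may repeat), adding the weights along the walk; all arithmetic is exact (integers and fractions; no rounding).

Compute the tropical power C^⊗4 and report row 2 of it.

C^⊗2:
  [-16, -7, -17]
  [9, 17, 3]
  [37, 26, 12]
C^⊗3:
  [-24, -15, -25]
  [1, 10, 0]
  [29, 32, 18]
C^⊗4:
  [-32, -23, -33]
  [-7, 2, -8]
  [21, 30, 20]
Answer: row 2 of C^⊗4 = [21, 30, 20]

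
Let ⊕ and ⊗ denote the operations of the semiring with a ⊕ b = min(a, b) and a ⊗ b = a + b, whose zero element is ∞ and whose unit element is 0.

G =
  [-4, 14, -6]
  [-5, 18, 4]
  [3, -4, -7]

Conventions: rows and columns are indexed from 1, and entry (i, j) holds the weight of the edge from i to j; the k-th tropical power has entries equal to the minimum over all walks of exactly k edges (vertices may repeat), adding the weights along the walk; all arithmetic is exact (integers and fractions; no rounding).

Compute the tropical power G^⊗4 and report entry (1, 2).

G^⊗2:
  [-8, -10, -13]
  [-9, 0, -11]
  [-9, -11, -14]
G^⊗3:
  [-15, -17, -20]
  [-13, -15, -18]
  [-16, -18, -21]
G^⊗4:
  [-22, -24, -27]
  [-20, -22, -25]
  [-23, -25, -28]
Key observation: the optimum is the walk 1->3->3->3->2, with weight (-6) + (-7) + (-7) + (-4) = -24.
Optimal value attained by: walk 1->3->3->3->2.
Answer: (G^⊗4)[1][2] = -24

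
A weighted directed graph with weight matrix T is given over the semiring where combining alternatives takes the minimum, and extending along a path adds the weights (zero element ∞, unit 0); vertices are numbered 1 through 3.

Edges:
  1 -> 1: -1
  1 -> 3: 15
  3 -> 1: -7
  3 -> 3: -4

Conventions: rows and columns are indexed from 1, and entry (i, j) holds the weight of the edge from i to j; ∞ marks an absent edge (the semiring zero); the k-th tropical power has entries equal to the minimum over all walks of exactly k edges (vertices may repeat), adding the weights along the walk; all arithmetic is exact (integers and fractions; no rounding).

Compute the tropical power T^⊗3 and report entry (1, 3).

T^⊗2:
  [-2, ∞, 11]
  [∞, ∞, ∞]
  [-11, ∞, -8]
T^⊗3:
  [-3, ∞, 7]
  [∞, ∞, ∞]
  [-15, ∞, -12]
Key observation: the optimum is the walk 1->3->3->3, with weight 15 + (-4) + (-4) = 7.
Optimal value attained by: walk 1->3->3->3.
Answer: (T^⊗3)[1][3] = 7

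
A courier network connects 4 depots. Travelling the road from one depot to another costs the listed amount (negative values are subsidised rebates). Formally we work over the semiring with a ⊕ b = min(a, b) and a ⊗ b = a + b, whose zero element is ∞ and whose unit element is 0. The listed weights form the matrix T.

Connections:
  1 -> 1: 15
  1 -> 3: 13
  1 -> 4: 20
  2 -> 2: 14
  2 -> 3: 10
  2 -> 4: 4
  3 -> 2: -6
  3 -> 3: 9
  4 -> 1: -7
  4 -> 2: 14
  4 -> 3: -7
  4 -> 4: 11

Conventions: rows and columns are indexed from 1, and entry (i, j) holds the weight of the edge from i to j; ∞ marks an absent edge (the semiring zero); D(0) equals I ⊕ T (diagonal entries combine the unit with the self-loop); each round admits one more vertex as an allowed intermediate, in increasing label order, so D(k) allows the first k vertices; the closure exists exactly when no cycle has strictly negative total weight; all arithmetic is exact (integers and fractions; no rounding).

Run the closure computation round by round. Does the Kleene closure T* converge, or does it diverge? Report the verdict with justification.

D(0):
  [0, ∞, 13, 20]
  [∞, 0, 10, 4]
  [∞, -6, 0, ∞]
  [-7, 14, -7, 0]
D(1):
  [0, ∞, 13, 20]
  [∞, 0, 10, 4]
  [∞, -6, 0, ∞]
  [-7, 14, -7, 0]
D(2):
  [0, ∞, 13, 20]
  [∞, 0, 10, 4]
  [∞, -6, 0, -2]
  [-7, 14, -7, 0]
Detection: at round 3, diagonal entry (4, 4) turns strictly negative.
Key observation: the cycle 4->3->2->4 has total weight (-7) + (-6) + 4, which is strictly negative.
Answer: DIVERGES — negative cycle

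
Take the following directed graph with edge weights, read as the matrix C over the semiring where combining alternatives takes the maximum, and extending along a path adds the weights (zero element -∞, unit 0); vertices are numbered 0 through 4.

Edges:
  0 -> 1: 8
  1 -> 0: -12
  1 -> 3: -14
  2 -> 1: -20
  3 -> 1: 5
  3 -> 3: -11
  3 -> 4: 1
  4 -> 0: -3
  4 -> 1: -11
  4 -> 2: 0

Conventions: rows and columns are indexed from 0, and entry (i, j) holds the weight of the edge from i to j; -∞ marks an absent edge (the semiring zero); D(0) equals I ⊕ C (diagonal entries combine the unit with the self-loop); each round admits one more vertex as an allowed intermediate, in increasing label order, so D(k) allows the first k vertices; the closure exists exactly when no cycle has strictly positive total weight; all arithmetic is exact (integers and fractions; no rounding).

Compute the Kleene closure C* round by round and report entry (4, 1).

D(0):
  [0, 8, -∞, -∞, -∞]
  [-12, 0, -∞, -14, -∞]
  [-∞, -20, 0, -∞, -∞]
  [-∞, 5, -∞, 0, 1]
  [-3, -11, 0, -∞, 0]
D(1):
  [0, 8, -∞, -∞, -∞]
  [-12, 0, -∞, -14, -∞]
  [-∞, -20, 0, -∞, -∞]
  [-∞, 5, -∞, 0, 1]
  [-3, 5, 0, -∞, 0]
D(2):
  [0, 8, -∞, -6, -∞]
  [-12, 0, -∞, -14, -∞]
  [-32, -20, 0, -34, -∞]
  [-7, 5, -∞, 0, 1]
  [-3, 5, 0, -9, 0]
D(3):
  [0, 8, -∞, -6, -∞]
  [-12, 0, -∞, -14, -∞]
  [-32, -20, 0, -34, -∞]
  [-7, 5, -∞, 0, 1]
  [-3, 5, 0, -9, 0]
D(4):
  [0, 8, -∞, -6, -5]
  [-12, 0, -∞, -14, -13]
  [-32, -20, 0, -34, -33]
  [-7, 5, -∞, 0, 1]
  [-3, 5, 0, -9, 0]
D(5):
  [0, 8, -5, -6, -5]
  [-12, 0, -13, -14, -13]
  [-32, -20, 0, -34, -33]
  [-2, 6, 1, 0, 1]
  [-3, 5, 0, -9, 0]
Answer: C*[4][1] = 5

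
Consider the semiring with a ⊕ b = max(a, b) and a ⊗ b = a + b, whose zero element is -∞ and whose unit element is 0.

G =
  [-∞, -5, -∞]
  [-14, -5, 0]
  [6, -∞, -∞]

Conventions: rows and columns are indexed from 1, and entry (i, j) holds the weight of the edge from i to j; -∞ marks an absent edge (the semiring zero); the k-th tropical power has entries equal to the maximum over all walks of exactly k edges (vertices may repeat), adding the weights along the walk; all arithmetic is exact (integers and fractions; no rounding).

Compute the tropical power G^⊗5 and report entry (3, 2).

G^⊗2:
  [-19, -10, -5]
  [6, -10, -5]
  [-∞, 1, -∞]
G^⊗3:
  [1, -15, -10]
  [1, 1, -10]
  [-13, -4, 1]
G^⊗4:
  [-4, -4, -15]
  [-4, -4, 1]
  [7, -9, -4]
G^⊗5:
  [-9, -9, -4]
  [7, -9, -4]
  [2, 2, -9]
Key observation: the optimum is the walk 3->1->2->3->1->2, with weight 6 + (-5) + 0 + 6 + (-5) = 2.
Optimal value attained by: walk 3->1->2->3->1->2.
Answer: (G^⊗5)[3][2] = 2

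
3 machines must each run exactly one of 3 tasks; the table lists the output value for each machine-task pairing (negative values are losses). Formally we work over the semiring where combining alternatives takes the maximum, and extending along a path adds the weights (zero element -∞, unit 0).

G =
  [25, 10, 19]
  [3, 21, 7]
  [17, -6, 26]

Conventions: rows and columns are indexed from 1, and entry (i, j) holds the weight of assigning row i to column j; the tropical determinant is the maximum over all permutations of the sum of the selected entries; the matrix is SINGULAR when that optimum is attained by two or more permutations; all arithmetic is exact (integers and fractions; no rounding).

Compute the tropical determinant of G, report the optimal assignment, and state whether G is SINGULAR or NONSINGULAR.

σ = (1, 2, 3): 25 + 21 + 26 = 72
σ = (1, 3, 2): 25 + 7 + (-6) = 26
σ = (2, 1, 3): 10 + 3 + 26 = 39
σ = (2, 3, 1): 10 + 7 + 17 = 34
σ = (3, 1, 2): 19 + 3 + (-6) = 16
σ = (3, 2, 1): 19 + 21 + 17 = 57
Optimal value attained by: σ = (1, 2, 3).
Answer: det⊕(G) = 72; verdict: NONSINGULAR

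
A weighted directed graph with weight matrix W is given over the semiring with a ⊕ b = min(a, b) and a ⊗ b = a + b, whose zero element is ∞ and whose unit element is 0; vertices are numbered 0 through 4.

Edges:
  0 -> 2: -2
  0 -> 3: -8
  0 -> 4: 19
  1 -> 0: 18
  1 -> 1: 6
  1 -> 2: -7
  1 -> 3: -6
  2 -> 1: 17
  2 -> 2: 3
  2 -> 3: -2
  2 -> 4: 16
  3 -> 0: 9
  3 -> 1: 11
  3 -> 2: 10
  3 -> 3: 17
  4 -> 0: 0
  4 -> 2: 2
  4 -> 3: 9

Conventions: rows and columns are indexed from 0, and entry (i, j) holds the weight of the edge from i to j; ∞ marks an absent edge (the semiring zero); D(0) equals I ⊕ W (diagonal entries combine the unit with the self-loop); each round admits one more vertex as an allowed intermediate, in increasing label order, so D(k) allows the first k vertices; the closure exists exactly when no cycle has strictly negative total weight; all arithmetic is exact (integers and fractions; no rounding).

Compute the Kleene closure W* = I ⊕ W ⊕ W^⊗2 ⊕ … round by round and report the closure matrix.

D(0):
  [0, ∞, -2, -8, 19]
  [18, 0, -7, -6, ∞]
  [∞, 17, 0, -2, 16]
  [9, 11, 10, 0, ∞]
  [0, ∞, 2, 9, 0]
D(1):
  [0, ∞, -2, -8, 19]
  [18, 0, -7, -6, 37]
  [∞, 17, 0, -2, 16]
  [9, 11, 7, 0, 28]
  [0, ∞, -2, -8, 0]
D(2):
  [0, ∞, -2, -8, 19]
  [18, 0, -7, -6, 37]
  [35, 17, 0, -2, 16]
  [9, 11, 4, 0, 28]
  [0, ∞, -2, -8, 0]
D(3):
  [0, 15, -2, -8, 14]
  [18, 0, -7, -9, 9]
  [35, 17, 0, -2, 16]
  [9, 11, 4, 0, 20]
  [0, 15, -2, -8, 0]
D(4):
  [0, 3, -4, -8, 12]
  [0, 0, -7, -9, 9]
  [7, 9, 0, -2, 16]
  [9, 11, 4, 0, 20]
  [0, 3, -4, -8, 0]
D(5):
  [0, 3, -4, -8, 12]
  [0, 0, -7, -9, 9]
  [7, 9, 0, -2, 16]
  [9, 11, 4, 0, 20]
  [0, 3, -4, -8, 0]
Answer: W* = [[0, 3, -4, -8, 12], [0, 0, -7, -9, 9], [7, 9, 0, -2, 16], [9, 11, 4, 0, 20], [0, 3, -4, -8, 0]]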